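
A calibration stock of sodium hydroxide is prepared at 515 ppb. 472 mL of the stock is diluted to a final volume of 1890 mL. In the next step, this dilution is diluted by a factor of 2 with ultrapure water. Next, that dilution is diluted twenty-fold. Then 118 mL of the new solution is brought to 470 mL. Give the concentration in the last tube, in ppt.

807 ppt

Overall dilution factor = 4.004 × 2 × 20 × 3.983 = 638.
515 ppb / 638 = 0.807 ppb = 807 ppt.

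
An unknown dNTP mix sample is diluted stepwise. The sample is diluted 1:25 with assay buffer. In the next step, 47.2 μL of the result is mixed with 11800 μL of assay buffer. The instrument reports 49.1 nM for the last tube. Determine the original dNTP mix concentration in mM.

Overall dilution factor = 25 × 251 = 6275.
Original = 49.1 nM × 6275 = 3.08 × 10⁵ nM = 0.308 mM.

0.308 mM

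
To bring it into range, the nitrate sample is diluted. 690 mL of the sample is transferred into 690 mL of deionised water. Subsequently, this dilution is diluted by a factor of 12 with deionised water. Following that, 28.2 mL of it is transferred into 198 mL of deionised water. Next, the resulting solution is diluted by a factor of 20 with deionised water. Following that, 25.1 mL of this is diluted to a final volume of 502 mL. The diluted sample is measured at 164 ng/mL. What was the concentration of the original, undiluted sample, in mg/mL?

Overall dilution factor = 2 × 12 × 8.021 × 20 × 20 = 7.70 × 10⁴.
Original = 164 ng/mL × 7.70 × 10⁴ = 1.26 × 10⁷ ng/mL = 12.6 mg/mL.

12.6 mg/mL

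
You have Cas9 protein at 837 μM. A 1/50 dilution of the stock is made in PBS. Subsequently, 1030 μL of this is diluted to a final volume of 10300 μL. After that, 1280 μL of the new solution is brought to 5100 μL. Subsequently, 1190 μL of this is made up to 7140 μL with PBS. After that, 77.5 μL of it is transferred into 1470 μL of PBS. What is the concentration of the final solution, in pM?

Overall dilution factor = 50 × 10 × 3.984 × 6 × 19.97 = 2.39 × 10⁵.
837 μM / 2.39 × 10⁵ = 3.51 × 10⁻³ μM = 3510 pM.

3510 pM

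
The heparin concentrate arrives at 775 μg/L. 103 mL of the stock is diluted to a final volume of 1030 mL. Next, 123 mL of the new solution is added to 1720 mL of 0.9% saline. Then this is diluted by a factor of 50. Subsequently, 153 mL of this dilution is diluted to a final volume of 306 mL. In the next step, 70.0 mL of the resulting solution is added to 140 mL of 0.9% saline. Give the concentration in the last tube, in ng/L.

17.2 ng/L

Overall dilution factor = 10 × 14.98 × 50 × 2 × 3 = 4.50 × 10⁴.
775 μg/L / 4.50 × 10⁴ = 0.0172 μg/L = 17.2 ng/L.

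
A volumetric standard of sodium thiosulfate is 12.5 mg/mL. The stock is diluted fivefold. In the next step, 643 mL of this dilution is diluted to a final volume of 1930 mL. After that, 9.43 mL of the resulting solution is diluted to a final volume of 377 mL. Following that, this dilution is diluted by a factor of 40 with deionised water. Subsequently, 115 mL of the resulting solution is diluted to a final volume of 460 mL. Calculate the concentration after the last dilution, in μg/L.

130 μg/L

Overall dilution factor = 5 × 3.002 × 39.98 × 40 × 4 = 9.60 × 10⁴.
12.5 mg/mL / 9.60 × 10⁴ = 1.30 × 10⁻⁴ mg/mL = 130 μg/L.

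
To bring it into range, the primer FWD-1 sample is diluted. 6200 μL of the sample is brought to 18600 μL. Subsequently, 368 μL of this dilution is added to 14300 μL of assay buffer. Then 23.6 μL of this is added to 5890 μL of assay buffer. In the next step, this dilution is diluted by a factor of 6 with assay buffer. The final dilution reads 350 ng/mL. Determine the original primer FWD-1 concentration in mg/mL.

Overall dilution factor = 3 × 39.86 × 250.6 × 6 = 1.80 × 10⁵.
Original = 350 ng/mL × 1.80 × 10⁵ = 6.29 × 10⁷ ng/mL = 62.9 mg/mL.

62.9 mg/mL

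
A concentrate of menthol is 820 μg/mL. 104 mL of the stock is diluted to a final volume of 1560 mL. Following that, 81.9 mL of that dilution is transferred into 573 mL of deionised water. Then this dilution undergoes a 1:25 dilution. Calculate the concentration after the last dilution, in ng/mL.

273 ng/mL

Overall dilution factor = 15 × 7.996 × 25 = 2999.
820 μg/mL / 2999 = 0.273 μg/mL = 273 ng/mL.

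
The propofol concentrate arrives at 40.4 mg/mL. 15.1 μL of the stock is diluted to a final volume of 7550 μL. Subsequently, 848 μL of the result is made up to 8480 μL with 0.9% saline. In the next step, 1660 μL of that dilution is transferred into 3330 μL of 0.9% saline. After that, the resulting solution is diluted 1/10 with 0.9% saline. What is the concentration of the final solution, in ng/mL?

Overall dilution factor = 500 × 10 × 3.006 × 10 = 1.50 × 10⁵.
40.4 mg/mL / 1.50 × 10⁵ = 2.69 × 10⁻⁴ mg/mL = 269 ng/mL.

269 ng/mL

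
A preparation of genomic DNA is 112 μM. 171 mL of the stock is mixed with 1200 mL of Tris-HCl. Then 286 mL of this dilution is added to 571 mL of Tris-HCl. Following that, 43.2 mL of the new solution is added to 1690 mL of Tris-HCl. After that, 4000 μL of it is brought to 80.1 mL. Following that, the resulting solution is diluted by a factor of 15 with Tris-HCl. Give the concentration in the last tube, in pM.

387 pM

Overall dilution factor = 8.018 × 2.997 × 40.12 × 20.02 × 15 = 2.90 × 10⁵.
112 μM / 2.90 × 10⁵ = 3.87 × 10⁻⁴ μM = 387 pM.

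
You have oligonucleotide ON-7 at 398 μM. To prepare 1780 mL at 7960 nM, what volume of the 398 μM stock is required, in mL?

7960 nM = 7.96 μM.
V₁ = C₂V₂/C₁ = 7.96 × 1780 / 398 = 35.6 mL.

35.6 mL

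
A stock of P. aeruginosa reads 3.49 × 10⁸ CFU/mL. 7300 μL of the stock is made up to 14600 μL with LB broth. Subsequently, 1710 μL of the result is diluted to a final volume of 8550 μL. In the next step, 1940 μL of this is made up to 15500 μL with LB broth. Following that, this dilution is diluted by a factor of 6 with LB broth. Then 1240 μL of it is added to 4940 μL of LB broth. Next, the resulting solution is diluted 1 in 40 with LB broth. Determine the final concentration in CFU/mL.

Overall dilution factor = 2 × 5 × 7.990 × 6 × 4.984 × 40 = 9.56 × 10⁴.
3.49 × 10⁸ CFU/mL / 9.56 × 10⁴ = 3650 CFU/mL.

3650 CFU/mL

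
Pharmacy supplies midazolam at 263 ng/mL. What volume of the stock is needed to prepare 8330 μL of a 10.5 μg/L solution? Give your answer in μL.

333 μL

10.5 μg/L = 10.5 ng/mL.
V₁ = C₂V₂/C₁ = 10.5 × 8330 / 263 = 333 μL.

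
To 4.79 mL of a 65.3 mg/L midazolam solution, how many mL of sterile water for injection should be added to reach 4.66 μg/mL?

62.3 mL

4.66 μg/mL = 4.66 mg/L.
V₂ = C₁V₁/C₂ = 65.3 × 4.79 / 4.66 = 67.1 mL.
Diluent to add = V₂ − V₁ = 67.1 − 4.79 = 62.3 mL.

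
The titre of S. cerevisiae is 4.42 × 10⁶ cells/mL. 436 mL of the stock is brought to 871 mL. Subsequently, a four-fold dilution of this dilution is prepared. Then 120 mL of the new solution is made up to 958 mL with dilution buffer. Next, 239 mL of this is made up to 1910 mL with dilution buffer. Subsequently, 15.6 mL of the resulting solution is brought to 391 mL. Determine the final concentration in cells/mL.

Overall dilution factor = 1.998 × 4 × 7.983 × 7.992 × 25.06 = 1.28 × 10⁴.
4.42 × 10⁶ cells/mL / 1.28 × 10⁴ = 346 cells/mL.

346 cells/mL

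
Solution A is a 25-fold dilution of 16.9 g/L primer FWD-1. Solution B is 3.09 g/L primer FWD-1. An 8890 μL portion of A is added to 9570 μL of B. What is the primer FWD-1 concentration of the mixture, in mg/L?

1930 mg/L

C_A = 16.9 g/L / 25 = 0.676 g/L.
C_mix = (C_A·V_A + C_B·V_B)/(V_A + V_B) = (0.676×8890 + 3.09×9570) / 18460 = 1.93 g/L = 1930 mg/L.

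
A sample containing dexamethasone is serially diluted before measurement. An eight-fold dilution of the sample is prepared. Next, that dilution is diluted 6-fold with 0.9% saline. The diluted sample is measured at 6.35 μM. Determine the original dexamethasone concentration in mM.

Overall dilution factor = 8 × 6 = 48.0.
Original = 6.35 μM × 48.0 = 305 μM = 0.305 mM.

0.305 mM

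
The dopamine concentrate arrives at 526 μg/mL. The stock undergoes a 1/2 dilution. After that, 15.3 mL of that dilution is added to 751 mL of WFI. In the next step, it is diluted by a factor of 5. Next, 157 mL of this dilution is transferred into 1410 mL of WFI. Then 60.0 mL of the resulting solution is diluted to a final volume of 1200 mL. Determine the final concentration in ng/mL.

Overall dilution factor = 2 × 50.08 × 5 × 9.981 × 20 = 10.00 × 10⁴.
526 μg/mL / 10.00 × 10⁴ = 5.26 × 10⁻³ μg/mL = 5.26 ng/mL.

5.26 ng/mL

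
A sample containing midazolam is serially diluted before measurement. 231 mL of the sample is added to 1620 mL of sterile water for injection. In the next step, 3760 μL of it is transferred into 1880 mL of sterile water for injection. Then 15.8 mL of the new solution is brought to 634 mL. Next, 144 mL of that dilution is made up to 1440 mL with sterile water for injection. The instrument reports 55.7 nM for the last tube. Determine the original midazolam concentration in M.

0.0897 M

Overall dilution factor = 8.013 × 501 × 40.13 × 10 = 1.61 × 10⁶.
Original = 55.7 nM × 1.61 × 10⁶ = 8.97 × 10⁷ nM = 0.0897 M.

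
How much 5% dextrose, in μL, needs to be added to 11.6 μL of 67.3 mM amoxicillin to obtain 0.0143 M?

0.0143 M = 14.3 mM.
V₂ = C₁V₁/C₂ = 67.3 × 11.6 / 14.3 = 54.6 μL.
Diluent to add = V₂ − V₁ = 54.6 − 11.6 = 43.0 μL.

43.0 μL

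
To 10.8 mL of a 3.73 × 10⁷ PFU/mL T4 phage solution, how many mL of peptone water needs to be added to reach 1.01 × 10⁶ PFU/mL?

388 mL

V₂ = C₁V₁/C₂ = 3.73 × 10⁷ × 10.8 / 1.01 × 10⁶ = 399 mL.
Diluent to add = V₂ − V₁ = 399 − 10.8 = 388 mL.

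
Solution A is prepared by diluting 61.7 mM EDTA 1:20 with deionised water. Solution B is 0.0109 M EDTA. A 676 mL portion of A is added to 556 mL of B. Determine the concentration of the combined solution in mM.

C_A = 61.7 mM / 20 = 3.08 mM.
C_B = 0.0109 M = 10.9 mM.
C_mix = (C_A·V_A + C_B·V_B)/(V_A + V_B) = (3.08×676 + 10.9×556) / 1232 = 6.61 mM.

6.61 mM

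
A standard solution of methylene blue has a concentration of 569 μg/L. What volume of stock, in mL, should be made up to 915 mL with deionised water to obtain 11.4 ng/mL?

11.4 ng/mL = 11.4 μg/L.
V₁ = C₂V₂/C₁ = 11.4 × 915 / 569 = 18.3 mL.

18.3 mL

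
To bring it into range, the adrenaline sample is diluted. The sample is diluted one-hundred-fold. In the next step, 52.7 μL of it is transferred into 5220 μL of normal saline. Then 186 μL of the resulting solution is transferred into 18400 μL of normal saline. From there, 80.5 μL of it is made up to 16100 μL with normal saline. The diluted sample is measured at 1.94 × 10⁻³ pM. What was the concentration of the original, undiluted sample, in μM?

Overall dilution factor = 100 × 100.1 × 99.92 × 200 = 2.00 × 10⁸.
Original = 1.94 × 10⁻³ pM × 2.00 × 10⁸ = 3.88 × 10⁵ pM = 0.388 μM.

0.388 μM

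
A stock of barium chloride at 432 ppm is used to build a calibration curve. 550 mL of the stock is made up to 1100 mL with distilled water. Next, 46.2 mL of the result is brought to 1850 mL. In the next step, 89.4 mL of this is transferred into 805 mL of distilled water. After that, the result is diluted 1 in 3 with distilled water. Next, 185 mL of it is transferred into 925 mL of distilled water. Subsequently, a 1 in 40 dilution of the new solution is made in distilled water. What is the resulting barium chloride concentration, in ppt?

Overall dilution factor = 2 × 40.04 × 10.00 × 3 × 6 × 40 = 5.77 × 10⁵.
432 ppm / 5.77 × 10⁵ = 7.49 × 10⁻⁴ ppm = 749 ppt.

749 ppt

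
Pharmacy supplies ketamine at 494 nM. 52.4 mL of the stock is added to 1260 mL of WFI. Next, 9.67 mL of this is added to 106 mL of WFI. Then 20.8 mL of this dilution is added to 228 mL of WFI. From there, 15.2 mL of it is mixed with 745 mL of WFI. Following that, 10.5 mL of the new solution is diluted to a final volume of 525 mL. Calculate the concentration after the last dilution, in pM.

0.0551 pM

Overall dilution factor = 25.05 × 11.96 × 11.96 × 50.01 × 50 = 8.96 × 10⁶.
494 nM / 8.96 × 10⁶ = 5.51 × 10⁻⁵ nM = 0.0551 pM.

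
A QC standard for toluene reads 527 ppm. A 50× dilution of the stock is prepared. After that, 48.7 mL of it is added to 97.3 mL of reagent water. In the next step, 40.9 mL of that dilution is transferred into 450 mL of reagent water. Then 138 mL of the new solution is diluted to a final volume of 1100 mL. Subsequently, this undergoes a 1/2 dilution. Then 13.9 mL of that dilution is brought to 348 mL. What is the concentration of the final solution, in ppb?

0.734 ppb

Overall dilution factor = 50 × 2.998 × 12.00 × 7.971 × 2 × 25.04 = 7.18 × 10⁵.
527 ppm / 7.18 × 10⁵ = 7.34 × 10⁻⁴ ppm = 0.734 ppb.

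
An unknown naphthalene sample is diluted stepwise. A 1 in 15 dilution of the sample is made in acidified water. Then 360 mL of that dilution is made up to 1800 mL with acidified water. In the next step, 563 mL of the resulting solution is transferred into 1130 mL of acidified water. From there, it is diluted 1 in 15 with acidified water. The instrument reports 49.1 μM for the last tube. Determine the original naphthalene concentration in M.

Overall dilution factor = 15 × 5 × 3.007 × 15 = 3383.
Original = 49.1 μM × 3383 = 1.66 × 10⁵ μM = 0.166 M.

0.166 M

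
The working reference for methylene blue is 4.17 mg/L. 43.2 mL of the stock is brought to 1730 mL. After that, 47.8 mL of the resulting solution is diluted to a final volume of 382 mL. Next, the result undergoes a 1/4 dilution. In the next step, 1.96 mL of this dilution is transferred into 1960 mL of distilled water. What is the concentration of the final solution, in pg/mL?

Overall dilution factor = 40.05 × 7.992 × 4 × 1001 = 1.28 × 10⁶.
4.17 mg/L / 1.28 × 10⁶ = 3.25 × 10⁻⁶ mg/L = 3.25 pg/mL.

3.25 pg/mL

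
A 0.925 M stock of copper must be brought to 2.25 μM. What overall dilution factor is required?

4.11 × 10⁵

Factor = C₀/C_target = 0.925 M / 2.25 μM = 4.11 × 10⁵.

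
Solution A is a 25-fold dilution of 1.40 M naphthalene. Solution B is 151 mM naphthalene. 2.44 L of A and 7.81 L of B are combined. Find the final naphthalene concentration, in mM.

128 mM

C_A = 1.40 M / 25 = 0.0560 M.
C_B = 151 mM = 0.151 M.
C_mix = (C_A·V_A + C_B·V_B)/(V_A + V_B) = (0.0560×2.44 + 0.151×7.81) / 10.25 = 0.128 M = 128 mM.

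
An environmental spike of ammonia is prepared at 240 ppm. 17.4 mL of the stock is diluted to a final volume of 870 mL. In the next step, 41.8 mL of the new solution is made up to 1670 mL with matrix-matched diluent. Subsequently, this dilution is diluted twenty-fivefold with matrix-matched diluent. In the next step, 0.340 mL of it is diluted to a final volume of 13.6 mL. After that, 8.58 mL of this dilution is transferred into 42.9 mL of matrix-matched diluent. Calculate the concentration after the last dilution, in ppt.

Overall dilution factor = 50 × 39.95 × 25 × 40 × 6 = 1.20 × 10⁷.
240 ppm / 1.20 × 10⁷ = 2.00 × 10⁻⁵ ppm = 20.0 ppt.

20.0 ppt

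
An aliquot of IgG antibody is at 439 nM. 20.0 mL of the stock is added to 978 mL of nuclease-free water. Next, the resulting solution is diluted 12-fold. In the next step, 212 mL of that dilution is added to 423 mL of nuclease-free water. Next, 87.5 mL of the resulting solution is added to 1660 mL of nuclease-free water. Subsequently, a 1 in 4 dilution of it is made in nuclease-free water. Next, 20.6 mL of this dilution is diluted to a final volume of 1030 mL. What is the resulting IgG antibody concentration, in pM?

Overall dilution factor = 49.90 × 12 × 2.995 × 19.97 × 4 × 50 = 7.16 × 10⁶.
439 nM / 7.16 × 10⁶ = 6.13 × 10⁻⁵ nM = 0.0613 pM.

0.0613 pM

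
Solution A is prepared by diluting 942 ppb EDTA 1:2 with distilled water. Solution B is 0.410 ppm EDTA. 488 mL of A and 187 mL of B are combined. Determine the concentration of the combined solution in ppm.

C_A = 942 ppb / 2 = 471 ppb.
C_B = 0.410 ppm = 410 ppb.
C_mix = (C_A·V_A + C_B·V_B)/(V_A + V_B) = (471×488 + 410×187) / 675.0 = 454 ppb = 0.454 ppm.

0.454 ppm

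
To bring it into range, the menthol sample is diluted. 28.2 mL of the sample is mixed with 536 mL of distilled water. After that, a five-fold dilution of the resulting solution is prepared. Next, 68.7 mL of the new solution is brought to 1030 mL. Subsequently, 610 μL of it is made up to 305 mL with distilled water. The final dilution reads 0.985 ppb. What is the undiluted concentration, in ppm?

Overall dilution factor = 20.01 × 5 × 14.99 × 500 = 7.50 × 10⁵.
Original = 0.985 ppb × 7.50 × 10⁵ = 7.39 × 10⁵ ppb = 739 ppm.

739 ppm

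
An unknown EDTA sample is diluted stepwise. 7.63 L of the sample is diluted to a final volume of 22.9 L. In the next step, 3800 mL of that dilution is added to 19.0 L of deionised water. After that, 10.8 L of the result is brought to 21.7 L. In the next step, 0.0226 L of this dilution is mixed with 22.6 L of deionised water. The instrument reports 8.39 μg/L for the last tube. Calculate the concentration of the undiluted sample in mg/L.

304 mg/L

Overall dilution factor = 3.001 × 6 × 2.009 × 1001 = 3.62 × 10⁴.
Original = 8.39 μg/L × 3.62 × 10⁴ = 3.04 × 10⁵ μg/L = 304 mg/L.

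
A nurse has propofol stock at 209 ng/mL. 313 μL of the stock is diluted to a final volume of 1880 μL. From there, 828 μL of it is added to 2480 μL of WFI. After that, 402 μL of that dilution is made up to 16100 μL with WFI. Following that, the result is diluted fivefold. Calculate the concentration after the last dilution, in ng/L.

Overall dilution factor = 6.006 × 3.995 × 40.05 × 5 = 4805.
209 ng/mL / 4805 = 0.0435 ng/mL = 43.5 ng/L.

43.5 ng/L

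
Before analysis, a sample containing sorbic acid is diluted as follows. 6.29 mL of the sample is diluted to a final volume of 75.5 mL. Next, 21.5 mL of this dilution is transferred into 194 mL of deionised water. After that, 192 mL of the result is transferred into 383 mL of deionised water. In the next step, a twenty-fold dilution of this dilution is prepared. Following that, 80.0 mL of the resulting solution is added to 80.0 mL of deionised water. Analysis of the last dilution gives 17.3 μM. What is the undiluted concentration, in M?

0.249 M

Overall dilution factor = 12.00 × 10.02 × 2.995 × 20 × 2 = 1.44 × 10⁴.
Original = 17.3 μM × 1.44 × 10⁴ = 2.49 × 10⁵ μM = 0.249 M.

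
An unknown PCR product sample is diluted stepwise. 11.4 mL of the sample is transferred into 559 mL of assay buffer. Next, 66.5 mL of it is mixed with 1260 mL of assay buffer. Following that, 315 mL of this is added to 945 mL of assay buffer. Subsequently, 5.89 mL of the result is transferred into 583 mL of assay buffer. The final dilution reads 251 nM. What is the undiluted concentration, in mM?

Overall dilution factor = 50.04 × 19.95 × 4 × 99.98 = 3.99 × 10⁵.
Original = 251 nM × 3.99 × 10⁵ = 1.00 × 10⁸ nM = 100 mM.

100 mM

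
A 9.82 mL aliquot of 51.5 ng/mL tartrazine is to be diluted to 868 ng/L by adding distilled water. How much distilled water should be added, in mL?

573 mL

868 ng/L = 0.868 ng/mL.
V₂ = C₁V₁/C₂ = 51.5 × 9.82 / 0.868 = 583 mL.
Diluent to add = V₂ − V₁ = 583 − 9.82 = 573 mL.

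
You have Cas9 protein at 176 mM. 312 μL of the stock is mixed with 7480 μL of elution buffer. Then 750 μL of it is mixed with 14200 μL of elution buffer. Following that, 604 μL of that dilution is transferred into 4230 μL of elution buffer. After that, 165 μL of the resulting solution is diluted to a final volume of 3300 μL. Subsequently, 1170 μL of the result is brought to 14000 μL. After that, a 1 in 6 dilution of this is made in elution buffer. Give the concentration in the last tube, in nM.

Overall dilution factor = 24.97 × 19.93 × 8.003 × 20 × 11.97 × 6 = 5.72 × 10⁶.
176 mM / 5.72 × 10⁶ = 3.08 × 10⁻⁵ mM = 30.8 nM.

30.8 nM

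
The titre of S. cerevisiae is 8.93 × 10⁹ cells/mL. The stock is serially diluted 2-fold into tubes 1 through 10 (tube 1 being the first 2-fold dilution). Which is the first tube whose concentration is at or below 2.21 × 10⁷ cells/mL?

tube 9

Tube n has concentration 8.93 × 10⁹ cells/mL / 2ⁿ.
Need 2ⁿ ≥ 8.93 × 10⁹ cells/mL / 2.21 × 10⁷ cells/mL = 404, so n ≥ 8.66.
First such tube: n = 9.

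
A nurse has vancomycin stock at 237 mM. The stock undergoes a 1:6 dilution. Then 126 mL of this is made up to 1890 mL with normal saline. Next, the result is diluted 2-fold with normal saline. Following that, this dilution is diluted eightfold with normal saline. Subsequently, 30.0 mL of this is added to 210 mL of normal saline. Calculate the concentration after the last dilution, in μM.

Overall dilution factor = 6 × 15 × 2 × 8 × 8 = 1.15 × 10⁴.
237 mM / 1.15 × 10⁴ = 0.0206 mM = 20.6 μM.

20.6 μM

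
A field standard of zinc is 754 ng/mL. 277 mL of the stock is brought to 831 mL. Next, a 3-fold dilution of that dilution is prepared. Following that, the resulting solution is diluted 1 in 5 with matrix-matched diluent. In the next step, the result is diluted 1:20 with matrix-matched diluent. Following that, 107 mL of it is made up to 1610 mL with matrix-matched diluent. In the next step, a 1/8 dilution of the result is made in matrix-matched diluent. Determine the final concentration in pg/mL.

Overall dilution factor = 3 × 3 × 5 × 20 × 15.05 × 8 = 1.08 × 10⁵.
754 ng/mL / 1.08 × 10⁵ = 6.96 × 10⁻³ ng/mL = 6.96 pg/mL.

6.96 pg/mL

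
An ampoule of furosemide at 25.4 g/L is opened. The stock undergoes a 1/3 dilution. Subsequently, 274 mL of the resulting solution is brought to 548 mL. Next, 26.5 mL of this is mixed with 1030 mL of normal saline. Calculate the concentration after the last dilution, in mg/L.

Overall dilution factor = 3 × 2 × 39.87 = 239.
25.4 g/L / 239 = 0.106 g/L = 106 mg/L.

106 mg/L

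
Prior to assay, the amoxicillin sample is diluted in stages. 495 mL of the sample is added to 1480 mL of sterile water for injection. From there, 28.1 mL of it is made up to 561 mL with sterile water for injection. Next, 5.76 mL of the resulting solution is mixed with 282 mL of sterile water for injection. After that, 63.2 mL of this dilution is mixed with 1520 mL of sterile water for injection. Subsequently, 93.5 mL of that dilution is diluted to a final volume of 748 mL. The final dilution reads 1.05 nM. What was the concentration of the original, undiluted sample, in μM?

837 μM

Overall dilution factor = 3.990 × 19.96 × 49.96 × 25.05 × 8 = 7.98 × 10⁵.
Original = 1.05 nM × 7.98 × 10⁵ = 8.37 × 10⁵ nM = 837 μM.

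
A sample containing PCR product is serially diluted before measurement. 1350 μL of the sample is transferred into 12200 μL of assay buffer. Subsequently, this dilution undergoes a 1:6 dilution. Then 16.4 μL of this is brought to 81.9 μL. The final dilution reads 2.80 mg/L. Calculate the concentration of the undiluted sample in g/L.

0.842 g/L

Overall dilution factor = 10.04 × 6 × 4.994 = 301.
Original = 2.80 mg/L × 301 = 842 mg/L = 0.842 g/L.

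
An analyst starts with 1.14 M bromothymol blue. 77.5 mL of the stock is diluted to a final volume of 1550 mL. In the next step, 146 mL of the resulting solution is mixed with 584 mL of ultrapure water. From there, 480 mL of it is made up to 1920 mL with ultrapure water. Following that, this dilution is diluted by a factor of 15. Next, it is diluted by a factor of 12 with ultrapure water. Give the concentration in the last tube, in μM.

15.8 μM

Overall dilution factor = 20 × 5 × 4 × 15 × 12 = 7.20 × 10⁴.
1.14 M / 7.20 × 10⁴ = 1.58 × 10⁻⁵ M = 15.8 μM.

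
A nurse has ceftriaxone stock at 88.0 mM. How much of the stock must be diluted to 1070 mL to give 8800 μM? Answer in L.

0.107 L

8800 μM = 8.80 mM.
V₁ = C₂V₂/C₁ = 8.80 × 1070 / 88.0 = 107 mL = 0.107 L.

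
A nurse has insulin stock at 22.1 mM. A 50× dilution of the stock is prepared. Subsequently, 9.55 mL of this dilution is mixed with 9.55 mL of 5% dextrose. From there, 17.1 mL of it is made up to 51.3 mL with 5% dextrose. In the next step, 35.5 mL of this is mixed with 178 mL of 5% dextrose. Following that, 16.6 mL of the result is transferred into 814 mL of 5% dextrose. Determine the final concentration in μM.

0.245 μM

Overall dilution factor = 50 × 2 × 3 × 6.014 × 50.04 = 9.03 × 10⁴.
22.1 mM / 9.03 × 10⁴ = 2.45 × 10⁻⁴ mM = 0.245 μM.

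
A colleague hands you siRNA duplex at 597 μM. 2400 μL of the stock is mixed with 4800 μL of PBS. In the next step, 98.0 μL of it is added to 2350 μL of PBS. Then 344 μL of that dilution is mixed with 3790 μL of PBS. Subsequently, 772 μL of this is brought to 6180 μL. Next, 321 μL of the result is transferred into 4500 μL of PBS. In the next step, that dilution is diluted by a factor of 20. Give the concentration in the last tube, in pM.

Overall dilution factor = 3 × 24.98 × 12.02 × 8.005 × 15.02 × 20 = 2.17 × 10⁶.
597 μM / 2.17 × 10⁶ = 2.76 × 10⁻⁴ μM = 276 pM.

276 pM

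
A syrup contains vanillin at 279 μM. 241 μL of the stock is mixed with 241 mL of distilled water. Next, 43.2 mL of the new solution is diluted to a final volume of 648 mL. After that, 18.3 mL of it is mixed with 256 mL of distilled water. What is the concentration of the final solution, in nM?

Overall dilution factor = 1001 × 15 × 14.99 = 2.25 × 10⁵.
279 μM / 2.25 × 10⁵ = 1.24 × 10⁻³ μM = 1.24 nM.

1.24 nM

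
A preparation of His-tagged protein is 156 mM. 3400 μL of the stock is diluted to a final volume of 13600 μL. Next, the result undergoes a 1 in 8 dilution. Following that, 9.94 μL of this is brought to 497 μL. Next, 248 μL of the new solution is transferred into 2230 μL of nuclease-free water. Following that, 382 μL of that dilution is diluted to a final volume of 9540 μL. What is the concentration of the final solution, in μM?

Overall dilution factor = 4 × 8 × 50 × 9.992 × 24.97 = 3.99 × 10⁵.
156 mM / 3.99 × 10⁵ = 3.91 × 10⁻⁴ mM = 0.391 μM.

0.391 μM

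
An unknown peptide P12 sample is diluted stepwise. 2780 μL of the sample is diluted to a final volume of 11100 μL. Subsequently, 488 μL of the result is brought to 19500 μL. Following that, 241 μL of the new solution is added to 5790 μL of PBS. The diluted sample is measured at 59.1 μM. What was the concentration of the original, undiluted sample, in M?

Overall dilution factor = 3.993 × 39.96 × 25.02 = 3993.
Original = 59.1 μM × 3993 = 2.36 × 10⁵ μM = 0.236 M.

0.236 M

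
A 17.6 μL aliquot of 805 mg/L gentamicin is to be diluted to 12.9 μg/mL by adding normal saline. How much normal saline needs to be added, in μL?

12.9 μg/mL = 12.9 mg/L.
V₂ = C₁V₁/C₂ = 805 × 17.6 / 12.9 = 1098 μL.
Diluent to add = V₂ − V₁ = 1098 − 17.6 = 1080 μL.

1080 μL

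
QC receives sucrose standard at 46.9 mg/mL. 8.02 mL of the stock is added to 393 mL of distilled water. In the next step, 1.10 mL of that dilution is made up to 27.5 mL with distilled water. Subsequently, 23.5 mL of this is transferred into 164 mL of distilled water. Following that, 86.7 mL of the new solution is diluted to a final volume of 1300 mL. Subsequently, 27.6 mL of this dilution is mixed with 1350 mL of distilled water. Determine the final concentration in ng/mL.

Overall dilution factor = 50.00 × 25 × 7.979 × 14.99 × 49.91 = 7.46 × 10⁶.
46.9 mg/mL / 7.46 × 10⁶ = 6.28 × 10⁻⁶ mg/mL = 6.28 ng/mL.

6.28 ng/mL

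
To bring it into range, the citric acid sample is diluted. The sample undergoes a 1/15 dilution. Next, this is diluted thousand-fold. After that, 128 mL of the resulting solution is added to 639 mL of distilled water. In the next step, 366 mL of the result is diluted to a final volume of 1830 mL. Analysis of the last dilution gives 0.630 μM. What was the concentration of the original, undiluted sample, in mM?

Overall dilution factor = 15 × 1000 × 5.992 × 5 = 4.49 × 10⁵.
Original = 0.630 μM × 4.49 × 10⁵ = 2.83 × 10⁵ μM = 283 mM.

283 mM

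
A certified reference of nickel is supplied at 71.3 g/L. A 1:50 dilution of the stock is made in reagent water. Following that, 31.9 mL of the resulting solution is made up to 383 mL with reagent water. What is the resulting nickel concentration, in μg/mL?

119 μg/mL

Overall dilution factor = 50 × 12.01 = 600.
71.3 g/L / 600 = 0.119 g/L = 119 μg/mL.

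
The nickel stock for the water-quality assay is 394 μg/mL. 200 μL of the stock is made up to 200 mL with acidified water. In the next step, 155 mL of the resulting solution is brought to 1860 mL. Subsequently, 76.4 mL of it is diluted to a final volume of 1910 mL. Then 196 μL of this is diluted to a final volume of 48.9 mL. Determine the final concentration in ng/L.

Overall dilution factor = 1000 × 12 × 25 × 249.5 = 7.48 × 10⁷.
394 μg/mL / 7.48 × 10⁷ = 5.26 × 10⁻⁶ μg/mL = 5.26 ng/L.

5.26 ng/L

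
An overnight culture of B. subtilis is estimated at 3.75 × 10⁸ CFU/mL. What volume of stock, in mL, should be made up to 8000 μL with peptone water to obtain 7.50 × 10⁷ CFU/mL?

V₁ = C₂V₂/C₁ = 7.50 × 10⁷ × 8000 / 3.75 × 10⁸ = 1600 μL = 1.60 mL.

1.60 mL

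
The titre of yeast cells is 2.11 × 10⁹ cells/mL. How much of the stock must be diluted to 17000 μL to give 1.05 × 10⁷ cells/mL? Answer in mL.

0.0846 mL

V₁ = C₂V₂/C₁ = 1.05 × 10⁷ × 17000 / 2.11 × 10⁹ = 84.6 μL = 0.0846 mL.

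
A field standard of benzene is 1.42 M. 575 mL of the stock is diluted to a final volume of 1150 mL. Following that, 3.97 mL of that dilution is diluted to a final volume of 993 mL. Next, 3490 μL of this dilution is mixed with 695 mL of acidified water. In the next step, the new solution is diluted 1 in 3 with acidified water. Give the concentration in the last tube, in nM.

Overall dilution factor = 2 × 250.1 × 200.1 × 3 = 3.00 × 10⁵.
1.42 M / 3.00 × 10⁵ = 4.73 × 10⁻⁶ M = 4730 nM.

4730 nM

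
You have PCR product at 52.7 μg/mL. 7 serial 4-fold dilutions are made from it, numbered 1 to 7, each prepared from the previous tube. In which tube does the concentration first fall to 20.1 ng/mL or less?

Tube n has concentration 52.7 μg/mL / 4ⁿ.
Need 4ⁿ ≥ 52.7 μg/mL / 20.1 ng/mL = 2622, so n ≥ 5.68.
First such tube: n = 6.

tube 6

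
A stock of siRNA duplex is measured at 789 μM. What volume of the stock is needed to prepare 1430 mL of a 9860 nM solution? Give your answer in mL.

9860 nM = 9.86 μM.
V₁ = C₂V₂/C₁ = 9.86 × 1430 / 789 = 17.9 mL.

17.9 mL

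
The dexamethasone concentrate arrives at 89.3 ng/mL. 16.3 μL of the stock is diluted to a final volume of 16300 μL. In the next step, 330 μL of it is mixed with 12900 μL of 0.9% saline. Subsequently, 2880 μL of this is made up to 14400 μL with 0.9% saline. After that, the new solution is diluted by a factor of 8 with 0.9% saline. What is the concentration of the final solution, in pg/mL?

0.0557 pg/mL

Overall dilution factor = 1000 × 40.09 × 5 × 8 = 1.60 × 10⁶.
89.3 ng/mL / 1.60 × 10⁶ = 5.57 × 10⁻⁵ ng/mL = 0.0557 pg/mL.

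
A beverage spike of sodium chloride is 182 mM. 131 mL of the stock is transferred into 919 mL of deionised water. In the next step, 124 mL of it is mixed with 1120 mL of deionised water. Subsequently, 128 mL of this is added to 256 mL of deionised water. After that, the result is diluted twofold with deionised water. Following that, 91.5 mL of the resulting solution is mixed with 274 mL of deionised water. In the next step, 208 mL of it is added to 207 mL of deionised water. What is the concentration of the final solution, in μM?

47.3 μM

Overall dilution factor = 8.015 × 10.03 × 3 × 2 × 3.995 × 1.995 = 3845.
182 mM / 3845 = 0.0473 mM = 47.3 μM.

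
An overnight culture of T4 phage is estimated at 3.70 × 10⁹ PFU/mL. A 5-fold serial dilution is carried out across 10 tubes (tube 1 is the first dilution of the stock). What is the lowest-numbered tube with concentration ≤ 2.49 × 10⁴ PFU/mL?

Tube n has concentration 3.70 × 10⁹ PFU/mL / 5ⁿ.
Need 5ⁿ ≥ 3.70 × 10⁹ PFU/mL / 2.49 × 10⁴ PFU/mL = 1.49 × 10⁵, so n ≥ 7.40.
First such tube: n = 8.

tube 8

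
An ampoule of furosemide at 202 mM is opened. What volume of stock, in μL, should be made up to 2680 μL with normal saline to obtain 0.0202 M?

268 μL

0.0202 M = 20.2 mM.
V₁ = C₂V₂/C₁ = 20.2 × 2680 / 202 = 268 μL.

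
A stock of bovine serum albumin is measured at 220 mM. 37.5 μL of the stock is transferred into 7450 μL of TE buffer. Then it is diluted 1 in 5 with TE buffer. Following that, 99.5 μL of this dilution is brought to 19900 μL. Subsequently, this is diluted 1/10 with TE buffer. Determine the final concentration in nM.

Overall dilution factor = 199.7 × 5 × 200 × 10 = 2.00 × 10⁶.
220 mM / 2.00 × 10⁶ = 1.10 × 10⁻⁴ mM = 110 nM.

110 nM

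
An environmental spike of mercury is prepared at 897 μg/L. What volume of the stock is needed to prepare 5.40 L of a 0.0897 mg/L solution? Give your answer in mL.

0.0897 mg/L = 89.7 μg/L.
V₁ = C₂V₂/C₁ = 89.7 × 5.40 / 897 = 0.540 L = 540 mL.

540 mL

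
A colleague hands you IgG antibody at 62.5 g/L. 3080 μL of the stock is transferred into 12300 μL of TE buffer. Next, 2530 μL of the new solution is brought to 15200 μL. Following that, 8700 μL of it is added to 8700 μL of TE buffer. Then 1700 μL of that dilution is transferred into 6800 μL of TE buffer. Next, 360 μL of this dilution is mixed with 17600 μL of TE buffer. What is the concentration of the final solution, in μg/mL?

Overall dilution factor = 4.994 × 6.008 × 2 × 5 × 49.89 = 1.50 × 10⁴.
62.5 g/L / 1.50 × 10⁴ = 4.18 × 10⁻³ g/L = 4.18 μg/mL.

4.18 μg/mL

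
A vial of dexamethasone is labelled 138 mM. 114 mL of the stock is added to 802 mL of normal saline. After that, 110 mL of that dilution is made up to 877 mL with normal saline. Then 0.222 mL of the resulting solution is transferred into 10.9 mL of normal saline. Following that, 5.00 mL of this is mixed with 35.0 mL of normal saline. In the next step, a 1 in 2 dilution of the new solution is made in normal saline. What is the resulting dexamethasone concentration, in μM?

2.69 μM

Overall dilution factor = 8.035 × 7.973 × 50.10 × 8 × 2 = 5.14 × 10⁴.
138 mM / 5.14 × 10⁴ = 2.69 × 10⁻³ mM = 2.69 μM.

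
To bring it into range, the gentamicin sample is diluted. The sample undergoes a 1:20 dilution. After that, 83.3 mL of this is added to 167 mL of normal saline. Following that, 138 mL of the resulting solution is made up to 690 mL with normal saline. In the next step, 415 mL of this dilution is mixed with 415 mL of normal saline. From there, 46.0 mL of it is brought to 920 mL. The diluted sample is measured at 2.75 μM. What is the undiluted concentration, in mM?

Overall dilution factor = 20 × 3.005 × 5 × 2 × 20 = 1.20 × 10⁴.
Original = 2.75 μM × 1.20 × 10⁴ = 3.31 × 10⁴ μM = 33.1 mM.

33.1 mM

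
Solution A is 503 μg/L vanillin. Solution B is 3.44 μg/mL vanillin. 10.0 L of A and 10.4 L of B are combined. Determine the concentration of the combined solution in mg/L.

2.00 mg/L

C_B = 3.44 μg/mL = 3440 μg/L.
C_mix = (C_A·V_A + C_B·V_B)/(V_A + V_B) = (503×10.0 + 3440×10.4) / 20.40 = 2000 μg/L = 2.00 mg/L.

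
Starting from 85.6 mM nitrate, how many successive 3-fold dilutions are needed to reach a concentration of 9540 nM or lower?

Need 3ⁿ ≥ 8973, so n ≥ log(8973)/log(3) = 8.28.
Minimum whole steps: n = 9.

9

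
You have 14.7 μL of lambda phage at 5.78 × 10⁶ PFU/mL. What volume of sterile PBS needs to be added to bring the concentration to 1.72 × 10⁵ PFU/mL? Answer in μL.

V₂ = C₁V₁/C₂ = 5.78 × 10⁶ × 14.7 / 1.72 × 10⁵ = 494 μL.
Diluent to add = V₂ − V₁ = 494 − 14.7 = 479 μL.

479 μL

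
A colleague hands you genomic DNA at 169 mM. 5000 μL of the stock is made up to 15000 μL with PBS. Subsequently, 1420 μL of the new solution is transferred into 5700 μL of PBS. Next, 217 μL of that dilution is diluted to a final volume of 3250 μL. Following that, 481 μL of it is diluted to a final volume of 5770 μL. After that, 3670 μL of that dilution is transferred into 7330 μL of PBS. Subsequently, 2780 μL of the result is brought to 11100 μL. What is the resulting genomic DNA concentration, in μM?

Overall dilution factor = 3 × 5.014 × 14.98 × 12.00 × 2.997 × 3.993 = 3.23 × 10⁴.
169 mM / 3.23 × 10⁴ = 5.23 × 10⁻³ mM = 5.23 μM.

5.23 μM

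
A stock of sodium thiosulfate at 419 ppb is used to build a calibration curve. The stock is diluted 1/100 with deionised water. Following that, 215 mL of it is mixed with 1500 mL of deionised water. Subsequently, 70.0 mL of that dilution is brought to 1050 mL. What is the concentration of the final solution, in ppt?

Overall dilution factor = 100 × 7.977 × 15 = 1.20 × 10⁴.
419 ppb / 1.20 × 10⁴ = 0.0350 ppb = 35.0 ppt.

35.0 ppt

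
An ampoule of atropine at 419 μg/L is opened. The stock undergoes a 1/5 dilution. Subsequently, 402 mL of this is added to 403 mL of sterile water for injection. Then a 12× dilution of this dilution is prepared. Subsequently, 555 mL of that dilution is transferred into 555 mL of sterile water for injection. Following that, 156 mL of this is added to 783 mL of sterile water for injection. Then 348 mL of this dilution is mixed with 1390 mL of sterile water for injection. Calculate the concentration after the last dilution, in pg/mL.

58.0 pg/mL

Overall dilution factor = 5 × 2.002 × 12 × 2 × 6.019 × 4.994 = 7224.
419 μg/L / 7224 = 0.0580 μg/L = 58.0 pg/mL.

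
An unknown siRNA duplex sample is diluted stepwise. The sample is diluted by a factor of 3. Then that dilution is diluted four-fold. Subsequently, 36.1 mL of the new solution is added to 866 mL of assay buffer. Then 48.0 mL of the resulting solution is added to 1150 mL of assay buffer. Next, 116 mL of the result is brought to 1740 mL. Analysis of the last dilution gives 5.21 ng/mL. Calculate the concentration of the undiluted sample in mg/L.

585 mg/L

Overall dilution factor = 3 × 4 × 24.99 × 24.96 × 15 = 1.12 × 10⁵.
Original = 5.21 ng/mL × 1.12 × 10⁵ = 5.85 × 10⁵ ng/mL = 585 mg/L.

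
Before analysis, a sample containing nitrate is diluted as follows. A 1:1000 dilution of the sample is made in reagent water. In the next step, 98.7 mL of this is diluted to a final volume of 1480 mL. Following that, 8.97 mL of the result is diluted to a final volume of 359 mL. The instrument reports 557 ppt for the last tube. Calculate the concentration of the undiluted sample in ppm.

Overall dilution factor = 1000 × 14.99 × 40.02 = 6.00 × 10⁵.
Original = 557 ppt × 6.00 × 10⁵ = 3.34 × 10⁸ ppt = 334 ppm.

334 ppm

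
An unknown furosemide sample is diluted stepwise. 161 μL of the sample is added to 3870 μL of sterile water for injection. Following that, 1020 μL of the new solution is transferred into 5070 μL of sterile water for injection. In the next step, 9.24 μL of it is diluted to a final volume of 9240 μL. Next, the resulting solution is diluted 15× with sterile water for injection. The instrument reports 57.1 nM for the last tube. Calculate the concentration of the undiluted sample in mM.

Overall dilution factor = 25.04 × 5.971 × 1000 × 15 = 2.24 × 10⁶.
Original = 57.1 nM × 2.24 × 10⁶ = 1.28 × 10⁸ nM = 128 mM.

128 mM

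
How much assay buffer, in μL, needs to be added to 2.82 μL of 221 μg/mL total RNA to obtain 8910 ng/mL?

8910 ng/mL = 8.91 μg/mL.
V₂ = C₁V₁/C₂ = 221 × 2.82 / 8.91 = 69.9 μL.
Diluent to add = V₂ − V₁ = 69.9 − 2.82 = 67.1 μL.

67.1 μL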